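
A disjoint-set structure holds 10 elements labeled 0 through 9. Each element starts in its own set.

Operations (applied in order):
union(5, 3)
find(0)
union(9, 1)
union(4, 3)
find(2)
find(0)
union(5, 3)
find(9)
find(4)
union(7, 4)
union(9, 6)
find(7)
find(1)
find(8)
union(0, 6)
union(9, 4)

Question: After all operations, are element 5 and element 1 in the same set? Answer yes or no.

Answer: yes

Derivation:
Step 1: union(5, 3) -> merged; set of 5 now {3, 5}
Step 2: find(0) -> no change; set of 0 is {0}
Step 3: union(9, 1) -> merged; set of 9 now {1, 9}
Step 4: union(4, 3) -> merged; set of 4 now {3, 4, 5}
Step 5: find(2) -> no change; set of 2 is {2}
Step 6: find(0) -> no change; set of 0 is {0}
Step 7: union(5, 3) -> already same set; set of 5 now {3, 4, 5}
Step 8: find(9) -> no change; set of 9 is {1, 9}
Step 9: find(4) -> no change; set of 4 is {3, 4, 5}
Step 10: union(7, 4) -> merged; set of 7 now {3, 4, 5, 7}
Step 11: union(9, 6) -> merged; set of 9 now {1, 6, 9}
Step 12: find(7) -> no change; set of 7 is {3, 4, 5, 7}
Step 13: find(1) -> no change; set of 1 is {1, 6, 9}
Step 14: find(8) -> no change; set of 8 is {8}
Step 15: union(0, 6) -> merged; set of 0 now {0, 1, 6, 9}
Step 16: union(9, 4) -> merged; set of 9 now {0, 1, 3, 4, 5, 6, 7, 9}
Set of 5: {0, 1, 3, 4, 5, 6, 7, 9}; 1 is a member.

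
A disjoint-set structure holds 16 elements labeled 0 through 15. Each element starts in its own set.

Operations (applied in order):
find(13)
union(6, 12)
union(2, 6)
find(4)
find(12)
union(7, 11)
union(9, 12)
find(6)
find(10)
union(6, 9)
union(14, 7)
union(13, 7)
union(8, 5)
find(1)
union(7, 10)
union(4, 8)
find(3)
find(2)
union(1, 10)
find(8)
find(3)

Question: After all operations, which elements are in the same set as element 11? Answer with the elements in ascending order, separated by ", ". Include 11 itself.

Step 1: find(13) -> no change; set of 13 is {13}
Step 2: union(6, 12) -> merged; set of 6 now {6, 12}
Step 3: union(2, 6) -> merged; set of 2 now {2, 6, 12}
Step 4: find(4) -> no change; set of 4 is {4}
Step 5: find(12) -> no change; set of 12 is {2, 6, 12}
Step 6: union(7, 11) -> merged; set of 7 now {7, 11}
Step 7: union(9, 12) -> merged; set of 9 now {2, 6, 9, 12}
Step 8: find(6) -> no change; set of 6 is {2, 6, 9, 12}
Step 9: find(10) -> no change; set of 10 is {10}
Step 10: union(6, 9) -> already same set; set of 6 now {2, 6, 9, 12}
Step 11: union(14, 7) -> merged; set of 14 now {7, 11, 14}
Step 12: union(13, 7) -> merged; set of 13 now {7, 11, 13, 14}
Step 13: union(8, 5) -> merged; set of 8 now {5, 8}
Step 14: find(1) -> no change; set of 1 is {1}
Step 15: union(7, 10) -> merged; set of 7 now {7, 10, 11, 13, 14}
Step 16: union(4, 8) -> merged; set of 4 now {4, 5, 8}
Step 17: find(3) -> no change; set of 3 is {3}
Step 18: find(2) -> no change; set of 2 is {2, 6, 9, 12}
Step 19: union(1, 10) -> merged; set of 1 now {1, 7, 10, 11, 13, 14}
Step 20: find(8) -> no change; set of 8 is {4, 5, 8}
Step 21: find(3) -> no change; set of 3 is {3}
Component of 11: {1, 7, 10, 11, 13, 14}

Answer: 1, 7, 10, 11, 13, 14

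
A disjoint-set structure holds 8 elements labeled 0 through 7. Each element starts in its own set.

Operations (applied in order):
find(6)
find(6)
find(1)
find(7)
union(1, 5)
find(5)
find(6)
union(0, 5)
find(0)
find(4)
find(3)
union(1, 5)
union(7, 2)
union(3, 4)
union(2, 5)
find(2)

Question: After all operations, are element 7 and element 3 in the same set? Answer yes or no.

Answer: no

Derivation:
Step 1: find(6) -> no change; set of 6 is {6}
Step 2: find(6) -> no change; set of 6 is {6}
Step 3: find(1) -> no change; set of 1 is {1}
Step 4: find(7) -> no change; set of 7 is {7}
Step 5: union(1, 5) -> merged; set of 1 now {1, 5}
Step 6: find(5) -> no change; set of 5 is {1, 5}
Step 7: find(6) -> no change; set of 6 is {6}
Step 8: union(0, 5) -> merged; set of 0 now {0, 1, 5}
Step 9: find(0) -> no change; set of 0 is {0, 1, 5}
Step 10: find(4) -> no change; set of 4 is {4}
Step 11: find(3) -> no change; set of 3 is {3}
Step 12: union(1, 5) -> already same set; set of 1 now {0, 1, 5}
Step 13: union(7, 2) -> merged; set of 7 now {2, 7}
Step 14: union(3, 4) -> merged; set of 3 now {3, 4}
Step 15: union(2, 5) -> merged; set of 2 now {0, 1, 2, 5, 7}
Step 16: find(2) -> no change; set of 2 is {0, 1, 2, 5, 7}
Set of 7: {0, 1, 2, 5, 7}; 3 is not a member.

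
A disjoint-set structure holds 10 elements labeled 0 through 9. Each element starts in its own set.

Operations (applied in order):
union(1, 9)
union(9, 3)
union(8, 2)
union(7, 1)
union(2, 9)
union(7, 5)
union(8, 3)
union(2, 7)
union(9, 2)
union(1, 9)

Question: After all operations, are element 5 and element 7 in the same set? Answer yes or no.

Answer: yes

Derivation:
Step 1: union(1, 9) -> merged; set of 1 now {1, 9}
Step 2: union(9, 3) -> merged; set of 9 now {1, 3, 9}
Step 3: union(8, 2) -> merged; set of 8 now {2, 8}
Step 4: union(7, 1) -> merged; set of 7 now {1, 3, 7, 9}
Step 5: union(2, 9) -> merged; set of 2 now {1, 2, 3, 7, 8, 9}
Step 6: union(7, 5) -> merged; set of 7 now {1, 2, 3, 5, 7, 8, 9}
Step 7: union(8, 3) -> already same set; set of 8 now {1, 2, 3, 5, 7, 8, 9}
Step 8: union(2, 7) -> already same set; set of 2 now {1, 2, 3, 5, 7, 8, 9}
Step 9: union(9, 2) -> already same set; set of 9 now {1, 2, 3, 5, 7, 8, 9}
Step 10: union(1, 9) -> already same set; set of 1 now {1, 2, 3, 5, 7, 8, 9}
Set of 5: {1, 2, 3, 5, 7, 8, 9}; 7 is a member.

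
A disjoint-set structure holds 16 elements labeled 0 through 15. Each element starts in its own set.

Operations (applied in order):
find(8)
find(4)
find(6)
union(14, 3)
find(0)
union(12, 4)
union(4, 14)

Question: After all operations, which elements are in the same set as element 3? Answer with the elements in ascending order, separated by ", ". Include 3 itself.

Answer: 3, 4, 12, 14

Derivation:
Step 1: find(8) -> no change; set of 8 is {8}
Step 2: find(4) -> no change; set of 4 is {4}
Step 3: find(6) -> no change; set of 6 is {6}
Step 4: union(14, 3) -> merged; set of 14 now {3, 14}
Step 5: find(0) -> no change; set of 0 is {0}
Step 6: union(12, 4) -> merged; set of 12 now {4, 12}
Step 7: union(4, 14) -> merged; set of 4 now {3, 4, 12, 14}
Component of 3: {3, 4, 12, 14}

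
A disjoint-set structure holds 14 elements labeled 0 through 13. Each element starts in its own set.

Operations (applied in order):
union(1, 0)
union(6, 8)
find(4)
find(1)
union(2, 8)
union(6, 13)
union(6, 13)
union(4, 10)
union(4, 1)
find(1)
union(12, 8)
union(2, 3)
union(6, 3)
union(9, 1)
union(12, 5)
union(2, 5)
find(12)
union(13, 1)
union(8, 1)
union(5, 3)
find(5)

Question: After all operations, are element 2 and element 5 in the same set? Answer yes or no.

Step 1: union(1, 0) -> merged; set of 1 now {0, 1}
Step 2: union(6, 8) -> merged; set of 6 now {6, 8}
Step 3: find(4) -> no change; set of 4 is {4}
Step 4: find(1) -> no change; set of 1 is {0, 1}
Step 5: union(2, 8) -> merged; set of 2 now {2, 6, 8}
Step 6: union(6, 13) -> merged; set of 6 now {2, 6, 8, 13}
Step 7: union(6, 13) -> already same set; set of 6 now {2, 6, 8, 13}
Step 8: union(4, 10) -> merged; set of 4 now {4, 10}
Step 9: union(4, 1) -> merged; set of 4 now {0, 1, 4, 10}
Step 10: find(1) -> no change; set of 1 is {0, 1, 4, 10}
Step 11: union(12, 8) -> merged; set of 12 now {2, 6, 8, 12, 13}
Step 12: union(2, 3) -> merged; set of 2 now {2, 3, 6, 8, 12, 13}
Step 13: union(6, 3) -> already same set; set of 6 now {2, 3, 6, 8, 12, 13}
Step 14: union(9, 1) -> merged; set of 9 now {0, 1, 4, 9, 10}
Step 15: union(12, 5) -> merged; set of 12 now {2, 3, 5, 6, 8, 12, 13}
Step 16: union(2, 5) -> already same set; set of 2 now {2, 3, 5, 6, 8, 12, 13}
Step 17: find(12) -> no change; set of 12 is {2, 3, 5, 6, 8, 12, 13}
Step 18: union(13, 1) -> merged; set of 13 now {0, 1, 2, 3, 4, 5, 6, 8, 9, 10, 12, 13}
Step 19: union(8, 1) -> already same set; set of 8 now {0, 1, 2, 3, 4, 5, 6, 8, 9, 10, 12, 13}
Step 20: union(5, 3) -> already same set; set of 5 now {0, 1, 2, 3, 4, 5, 6, 8, 9, 10, 12, 13}
Step 21: find(5) -> no change; set of 5 is {0, 1, 2, 3, 4, 5, 6, 8, 9, 10, 12, 13}
Set of 2: {0, 1, 2, 3, 4, 5, 6, 8, 9, 10, 12, 13}; 5 is a member.

Answer: yes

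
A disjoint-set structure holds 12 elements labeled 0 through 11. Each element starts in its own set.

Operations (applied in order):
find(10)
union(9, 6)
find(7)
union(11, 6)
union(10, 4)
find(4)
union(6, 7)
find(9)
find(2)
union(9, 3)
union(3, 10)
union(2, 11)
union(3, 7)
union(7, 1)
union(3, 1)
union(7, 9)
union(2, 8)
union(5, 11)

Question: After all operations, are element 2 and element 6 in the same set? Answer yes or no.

Answer: yes

Derivation:
Step 1: find(10) -> no change; set of 10 is {10}
Step 2: union(9, 6) -> merged; set of 9 now {6, 9}
Step 3: find(7) -> no change; set of 7 is {7}
Step 4: union(11, 6) -> merged; set of 11 now {6, 9, 11}
Step 5: union(10, 4) -> merged; set of 10 now {4, 10}
Step 6: find(4) -> no change; set of 4 is {4, 10}
Step 7: union(6, 7) -> merged; set of 6 now {6, 7, 9, 11}
Step 8: find(9) -> no change; set of 9 is {6, 7, 9, 11}
Step 9: find(2) -> no change; set of 2 is {2}
Step 10: union(9, 3) -> merged; set of 9 now {3, 6, 7, 9, 11}
Step 11: union(3, 10) -> merged; set of 3 now {3, 4, 6, 7, 9, 10, 11}
Step 12: union(2, 11) -> merged; set of 2 now {2, 3, 4, 6, 7, 9, 10, 11}
Step 13: union(3, 7) -> already same set; set of 3 now {2, 3, 4, 6, 7, 9, 10, 11}
Step 14: union(7, 1) -> merged; set of 7 now {1, 2, 3, 4, 6, 7, 9, 10, 11}
Step 15: union(3, 1) -> already same set; set of 3 now {1, 2, 3, 4, 6, 7, 9, 10, 11}
Step 16: union(7, 9) -> already same set; set of 7 now {1, 2, 3, 4, 6, 7, 9, 10, 11}
Step 17: union(2, 8) -> merged; set of 2 now {1, 2, 3, 4, 6, 7, 8, 9, 10, 11}
Step 18: union(5, 11) -> merged; set of 5 now {1, 2, 3, 4, 5, 6, 7, 8, 9, 10, 11}
Set of 2: {1, 2, 3, 4, 5, 6, 7, 8, 9, 10, 11}; 6 is a member.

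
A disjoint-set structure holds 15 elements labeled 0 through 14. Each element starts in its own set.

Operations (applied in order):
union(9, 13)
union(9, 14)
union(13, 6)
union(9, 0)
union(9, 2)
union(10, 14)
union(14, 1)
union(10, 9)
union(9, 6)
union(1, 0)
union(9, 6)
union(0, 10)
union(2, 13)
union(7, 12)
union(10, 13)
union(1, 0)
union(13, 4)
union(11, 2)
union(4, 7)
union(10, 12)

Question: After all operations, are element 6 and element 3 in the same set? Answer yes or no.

Answer: no

Derivation:
Step 1: union(9, 13) -> merged; set of 9 now {9, 13}
Step 2: union(9, 14) -> merged; set of 9 now {9, 13, 14}
Step 3: union(13, 6) -> merged; set of 13 now {6, 9, 13, 14}
Step 4: union(9, 0) -> merged; set of 9 now {0, 6, 9, 13, 14}
Step 5: union(9, 2) -> merged; set of 9 now {0, 2, 6, 9, 13, 14}
Step 6: union(10, 14) -> merged; set of 10 now {0, 2, 6, 9, 10, 13, 14}
Step 7: union(14, 1) -> merged; set of 14 now {0, 1, 2, 6, 9, 10, 13, 14}
Step 8: union(10, 9) -> already same set; set of 10 now {0, 1, 2, 6, 9, 10, 13, 14}
Step 9: union(9, 6) -> already same set; set of 9 now {0, 1, 2, 6, 9, 10, 13, 14}
Step 10: union(1, 0) -> already same set; set of 1 now {0, 1, 2, 6, 9, 10, 13, 14}
Step 11: union(9, 6) -> already same set; set of 9 now {0, 1, 2, 6, 9, 10, 13, 14}
Step 12: union(0, 10) -> already same set; set of 0 now {0, 1, 2, 6, 9, 10, 13, 14}
Step 13: union(2, 13) -> already same set; set of 2 now {0, 1, 2, 6, 9, 10, 13, 14}
Step 14: union(7, 12) -> merged; set of 7 now {7, 12}
Step 15: union(10, 13) -> already same set; set of 10 now {0, 1, 2, 6, 9, 10, 13, 14}
Step 16: union(1, 0) -> already same set; set of 1 now {0, 1, 2, 6, 9, 10, 13, 14}
Step 17: union(13, 4) -> merged; set of 13 now {0, 1, 2, 4, 6, 9, 10, 13, 14}
Step 18: union(11, 2) -> merged; set of 11 now {0, 1, 2, 4, 6, 9, 10, 11, 13, 14}
Step 19: union(4, 7) -> merged; set of 4 now {0, 1, 2, 4, 6, 7, 9, 10, 11, 12, 13, 14}
Step 20: union(10, 12) -> already same set; set of 10 now {0, 1, 2, 4, 6, 7, 9, 10, 11, 12, 13, 14}
Set of 6: {0, 1, 2, 4, 6, 7, 9, 10, 11, 12, 13, 14}; 3 is not a member.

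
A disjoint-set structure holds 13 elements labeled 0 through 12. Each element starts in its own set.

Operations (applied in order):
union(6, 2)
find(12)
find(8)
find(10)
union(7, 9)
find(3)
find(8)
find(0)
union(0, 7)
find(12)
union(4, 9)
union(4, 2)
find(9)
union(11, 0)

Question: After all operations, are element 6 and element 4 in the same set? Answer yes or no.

Step 1: union(6, 2) -> merged; set of 6 now {2, 6}
Step 2: find(12) -> no change; set of 12 is {12}
Step 3: find(8) -> no change; set of 8 is {8}
Step 4: find(10) -> no change; set of 10 is {10}
Step 5: union(7, 9) -> merged; set of 7 now {7, 9}
Step 6: find(3) -> no change; set of 3 is {3}
Step 7: find(8) -> no change; set of 8 is {8}
Step 8: find(0) -> no change; set of 0 is {0}
Step 9: union(0, 7) -> merged; set of 0 now {0, 7, 9}
Step 10: find(12) -> no change; set of 12 is {12}
Step 11: union(4, 9) -> merged; set of 4 now {0, 4, 7, 9}
Step 12: union(4, 2) -> merged; set of 4 now {0, 2, 4, 6, 7, 9}
Step 13: find(9) -> no change; set of 9 is {0, 2, 4, 6, 7, 9}
Step 14: union(11, 0) -> merged; set of 11 now {0, 2, 4, 6, 7, 9, 11}
Set of 6: {0, 2, 4, 6, 7, 9, 11}; 4 is a member.

Answer: yes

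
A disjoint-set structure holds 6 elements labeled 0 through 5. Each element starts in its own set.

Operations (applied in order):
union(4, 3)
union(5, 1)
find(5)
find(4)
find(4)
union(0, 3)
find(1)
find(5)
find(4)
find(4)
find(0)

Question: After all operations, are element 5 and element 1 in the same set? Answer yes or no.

Answer: yes

Derivation:
Step 1: union(4, 3) -> merged; set of 4 now {3, 4}
Step 2: union(5, 1) -> merged; set of 5 now {1, 5}
Step 3: find(5) -> no change; set of 5 is {1, 5}
Step 4: find(4) -> no change; set of 4 is {3, 4}
Step 5: find(4) -> no change; set of 4 is {3, 4}
Step 6: union(0, 3) -> merged; set of 0 now {0, 3, 4}
Step 7: find(1) -> no change; set of 1 is {1, 5}
Step 8: find(5) -> no change; set of 5 is {1, 5}
Step 9: find(4) -> no change; set of 4 is {0, 3, 4}
Step 10: find(4) -> no change; set of 4 is {0, 3, 4}
Step 11: find(0) -> no change; set of 0 is {0, 3, 4}
Set of 5: {1, 5}; 1 is a member.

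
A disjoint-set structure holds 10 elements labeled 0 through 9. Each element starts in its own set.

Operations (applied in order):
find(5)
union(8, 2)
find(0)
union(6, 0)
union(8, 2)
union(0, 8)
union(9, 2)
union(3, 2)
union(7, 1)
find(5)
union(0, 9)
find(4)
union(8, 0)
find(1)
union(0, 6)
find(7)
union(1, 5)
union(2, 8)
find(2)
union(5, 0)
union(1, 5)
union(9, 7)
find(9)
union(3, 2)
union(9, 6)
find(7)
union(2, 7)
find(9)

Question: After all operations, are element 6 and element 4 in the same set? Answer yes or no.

Answer: no

Derivation:
Step 1: find(5) -> no change; set of 5 is {5}
Step 2: union(8, 2) -> merged; set of 8 now {2, 8}
Step 3: find(0) -> no change; set of 0 is {0}
Step 4: union(6, 0) -> merged; set of 6 now {0, 6}
Step 5: union(8, 2) -> already same set; set of 8 now {2, 8}
Step 6: union(0, 8) -> merged; set of 0 now {0, 2, 6, 8}
Step 7: union(9, 2) -> merged; set of 9 now {0, 2, 6, 8, 9}
Step 8: union(3, 2) -> merged; set of 3 now {0, 2, 3, 6, 8, 9}
Step 9: union(7, 1) -> merged; set of 7 now {1, 7}
Step 10: find(5) -> no change; set of 5 is {5}
Step 11: union(0, 9) -> already same set; set of 0 now {0, 2, 3, 6, 8, 9}
Step 12: find(4) -> no change; set of 4 is {4}
Step 13: union(8, 0) -> already same set; set of 8 now {0, 2, 3, 6, 8, 9}
Step 14: find(1) -> no change; set of 1 is {1, 7}
Step 15: union(0, 6) -> already same set; set of 0 now {0, 2, 3, 6, 8, 9}
Step 16: find(7) -> no change; set of 7 is {1, 7}
Step 17: union(1, 5) -> merged; set of 1 now {1, 5, 7}
Step 18: union(2, 8) -> already same set; set of 2 now {0, 2, 3, 6, 8, 9}
Step 19: find(2) -> no change; set of 2 is {0, 2, 3, 6, 8, 9}
Step 20: union(5, 0) -> merged; set of 5 now {0, 1, 2, 3, 5, 6, 7, 8, 9}
Step 21: union(1, 5) -> already same set; set of 1 now {0, 1, 2, 3, 5, 6, 7, 8, 9}
Step 22: union(9, 7) -> already same set; set of 9 now {0, 1, 2, 3, 5, 6, 7, 8, 9}
Step 23: find(9) -> no change; set of 9 is {0, 1, 2, 3, 5, 6, 7, 8, 9}
Step 24: union(3, 2) -> already same set; set of 3 now {0, 1, 2, 3, 5, 6, 7, 8, 9}
Step 25: union(9, 6) -> already same set; set of 9 now {0, 1, 2, 3, 5, 6, 7, 8, 9}
Step 26: find(7) -> no change; set of 7 is {0, 1, 2, 3, 5, 6, 7, 8, 9}
Step 27: union(2, 7) -> already same set; set of 2 now {0, 1, 2, 3, 5, 6, 7, 8, 9}
Step 28: find(9) -> no change; set of 9 is {0, 1, 2, 3, 5, 6, 7, 8, 9}
Set of 6: {0, 1, 2, 3, 5, 6, 7, 8, 9}; 4 is not a member.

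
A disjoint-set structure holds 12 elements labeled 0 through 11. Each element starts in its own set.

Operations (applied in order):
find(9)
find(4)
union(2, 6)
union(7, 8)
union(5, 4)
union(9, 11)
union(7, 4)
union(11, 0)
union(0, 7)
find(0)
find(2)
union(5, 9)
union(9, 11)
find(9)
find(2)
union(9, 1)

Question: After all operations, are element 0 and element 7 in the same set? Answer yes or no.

Step 1: find(9) -> no change; set of 9 is {9}
Step 2: find(4) -> no change; set of 4 is {4}
Step 3: union(2, 6) -> merged; set of 2 now {2, 6}
Step 4: union(7, 8) -> merged; set of 7 now {7, 8}
Step 5: union(5, 4) -> merged; set of 5 now {4, 5}
Step 6: union(9, 11) -> merged; set of 9 now {9, 11}
Step 7: union(7, 4) -> merged; set of 7 now {4, 5, 7, 8}
Step 8: union(11, 0) -> merged; set of 11 now {0, 9, 11}
Step 9: union(0, 7) -> merged; set of 0 now {0, 4, 5, 7, 8, 9, 11}
Step 10: find(0) -> no change; set of 0 is {0, 4, 5, 7, 8, 9, 11}
Step 11: find(2) -> no change; set of 2 is {2, 6}
Step 12: union(5, 9) -> already same set; set of 5 now {0, 4, 5, 7, 8, 9, 11}
Step 13: union(9, 11) -> already same set; set of 9 now {0, 4, 5, 7, 8, 9, 11}
Step 14: find(9) -> no change; set of 9 is {0, 4, 5, 7, 8, 9, 11}
Step 15: find(2) -> no change; set of 2 is {2, 6}
Step 16: union(9, 1) -> merged; set of 9 now {0, 1, 4, 5, 7, 8, 9, 11}
Set of 0: {0, 1, 4, 5, 7, 8, 9, 11}; 7 is a member.

Answer: yes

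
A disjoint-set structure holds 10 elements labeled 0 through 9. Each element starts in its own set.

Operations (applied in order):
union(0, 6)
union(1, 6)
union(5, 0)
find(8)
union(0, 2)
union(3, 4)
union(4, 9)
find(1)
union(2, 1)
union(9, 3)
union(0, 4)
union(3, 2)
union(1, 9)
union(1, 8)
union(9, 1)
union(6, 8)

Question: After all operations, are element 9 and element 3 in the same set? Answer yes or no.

Step 1: union(0, 6) -> merged; set of 0 now {0, 6}
Step 2: union(1, 6) -> merged; set of 1 now {0, 1, 6}
Step 3: union(5, 0) -> merged; set of 5 now {0, 1, 5, 6}
Step 4: find(8) -> no change; set of 8 is {8}
Step 5: union(0, 2) -> merged; set of 0 now {0, 1, 2, 5, 6}
Step 6: union(3, 4) -> merged; set of 3 now {3, 4}
Step 7: union(4, 9) -> merged; set of 4 now {3, 4, 9}
Step 8: find(1) -> no change; set of 1 is {0, 1, 2, 5, 6}
Step 9: union(2, 1) -> already same set; set of 2 now {0, 1, 2, 5, 6}
Step 10: union(9, 3) -> already same set; set of 9 now {3, 4, 9}
Step 11: union(0, 4) -> merged; set of 0 now {0, 1, 2, 3, 4, 5, 6, 9}
Step 12: union(3, 2) -> already same set; set of 3 now {0, 1, 2, 3, 4, 5, 6, 9}
Step 13: union(1, 9) -> already same set; set of 1 now {0, 1, 2, 3, 4, 5, 6, 9}
Step 14: union(1, 8) -> merged; set of 1 now {0, 1, 2, 3, 4, 5, 6, 8, 9}
Step 15: union(9, 1) -> already same set; set of 9 now {0, 1, 2, 3, 4, 5, 6, 8, 9}
Step 16: union(6, 8) -> already same set; set of 6 now {0, 1, 2, 3, 4, 5, 6, 8, 9}
Set of 9: {0, 1, 2, 3, 4, 5, 6, 8, 9}; 3 is a member.

Answer: yes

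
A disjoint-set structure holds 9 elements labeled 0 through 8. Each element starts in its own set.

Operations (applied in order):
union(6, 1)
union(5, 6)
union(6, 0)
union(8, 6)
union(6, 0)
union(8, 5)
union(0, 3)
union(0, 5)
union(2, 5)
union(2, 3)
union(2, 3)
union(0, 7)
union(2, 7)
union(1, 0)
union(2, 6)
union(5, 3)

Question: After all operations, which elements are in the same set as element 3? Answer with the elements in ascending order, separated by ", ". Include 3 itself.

Answer: 0, 1, 2, 3, 5, 6, 7, 8

Derivation:
Step 1: union(6, 1) -> merged; set of 6 now {1, 6}
Step 2: union(5, 6) -> merged; set of 5 now {1, 5, 6}
Step 3: union(6, 0) -> merged; set of 6 now {0, 1, 5, 6}
Step 4: union(8, 6) -> merged; set of 8 now {0, 1, 5, 6, 8}
Step 5: union(6, 0) -> already same set; set of 6 now {0, 1, 5, 6, 8}
Step 6: union(8, 5) -> already same set; set of 8 now {0, 1, 5, 6, 8}
Step 7: union(0, 3) -> merged; set of 0 now {0, 1, 3, 5, 6, 8}
Step 8: union(0, 5) -> already same set; set of 0 now {0, 1, 3, 5, 6, 8}
Step 9: union(2, 5) -> merged; set of 2 now {0, 1, 2, 3, 5, 6, 8}
Step 10: union(2, 3) -> already same set; set of 2 now {0, 1, 2, 3, 5, 6, 8}
Step 11: union(2, 3) -> already same set; set of 2 now {0, 1, 2, 3, 5, 6, 8}
Step 12: union(0, 7) -> merged; set of 0 now {0, 1, 2, 3, 5, 6, 7, 8}
Step 13: union(2, 7) -> already same set; set of 2 now {0, 1, 2, 3, 5, 6, 7, 8}
Step 14: union(1, 0) -> already same set; set of 1 now {0, 1, 2, 3, 5, 6, 7, 8}
Step 15: union(2, 6) -> already same set; set of 2 now {0, 1, 2, 3, 5, 6, 7, 8}
Step 16: union(5, 3) -> already same set; set of 5 now {0, 1, 2, 3, 5, 6, 7, 8}
Component of 3: {0, 1, 2, 3, 5, 6, 7, 8}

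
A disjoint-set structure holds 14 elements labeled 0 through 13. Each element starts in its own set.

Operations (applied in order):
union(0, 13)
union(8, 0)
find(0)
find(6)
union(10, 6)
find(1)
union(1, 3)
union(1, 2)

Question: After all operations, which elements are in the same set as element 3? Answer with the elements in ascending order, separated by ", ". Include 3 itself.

Answer: 1, 2, 3

Derivation:
Step 1: union(0, 13) -> merged; set of 0 now {0, 13}
Step 2: union(8, 0) -> merged; set of 8 now {0, 8, 13}
Step 3: find(0) -> no change; set of 0 is {0, 8, 13}
Step 4: find(6) -> no change; set of 6 is {6}
Step 5: union(10, 6) -> merged; set of 10 now {6, 10}
Step 6: find(1) -> no change; set of 1 is {1}
Step 7: union(1, 3) -> merged; set of 1 now {1, 3}
Step 8: union(1, 2) -> merged; set of 1 now {1, 2, 3}
Component of 3: {1, 2, 3}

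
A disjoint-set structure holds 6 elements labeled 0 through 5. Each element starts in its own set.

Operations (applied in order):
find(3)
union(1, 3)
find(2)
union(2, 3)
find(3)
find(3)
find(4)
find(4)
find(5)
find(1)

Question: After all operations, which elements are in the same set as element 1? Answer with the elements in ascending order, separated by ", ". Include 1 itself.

Answer: 1, 2, 3

Derivation:
Step 1: find(3) -> no change; set of 3 is {3}
Step 2: union(1, 3) -> merged; set of 1 now {1, 3}
Step 3: find(2) -> no change; set of 2 is {2}
Step 4: union(2, 3) -> merged; set of 2 now {1, 2, 3}
Step 5: find(3) -> no change; set of 3 is {1, 2, 3}
Step 6: find(3) -> no change; set of 3 is {1, 2, 3}
Step 7: find(4) -> no change; set of 4 is {4}
Step 8: find(4) -> no change; set of 4 is {4}
Step 9: find(5) -> no change; set of 5 is {5}
Step 10: find(1) -> no change; set of 1 is {1, 2, 3}
Component of 1: {1, 2, 3}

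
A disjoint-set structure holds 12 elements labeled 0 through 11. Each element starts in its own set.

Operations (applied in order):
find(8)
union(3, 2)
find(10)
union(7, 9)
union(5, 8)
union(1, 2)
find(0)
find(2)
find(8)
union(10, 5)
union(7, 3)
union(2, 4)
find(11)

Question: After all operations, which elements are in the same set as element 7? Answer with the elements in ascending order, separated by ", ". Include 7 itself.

Answer: 1, 2, 3, 4, 7, 9

Derivation:
Step 1: find(8) -> no change; set of 8 is {8}
Step 2: union(3, 2) -> merged; set of 3 now {2, 3}
Step 3: find(10) -> no change; set of 10 is {10}
Step 4: union(7, 9) -> merged; set of 7 now {7, 9}
Step 5: union(5, 8) -> merged; set of 5 now {5, 8}
Step 6: union(1, 2) -> merged; set of 1 now {1, 2, 3}
Step 7: find(0) -> no change; set of 0 is {0}
Step 8: find(2) -> no change; set of 2 is {1, 2, 3}
Step 9: find(8) -> no change; set of 8 is {5, 8}
Step 10: union(10, 5) -> merged; set of 10 now {5, 8, 10}
Step 11: union(7, 3) -> merged; set of 7 now {1, 2, 3, 7, 9}
Step 12: union(2, 4) -> merged; set of 2 now {1, 2, 3, 4, 7, 9}
Step 13: find(11) -> no change; set of 11 is {11}
Component of 7: {1, 2, 3, 4, 7, 9}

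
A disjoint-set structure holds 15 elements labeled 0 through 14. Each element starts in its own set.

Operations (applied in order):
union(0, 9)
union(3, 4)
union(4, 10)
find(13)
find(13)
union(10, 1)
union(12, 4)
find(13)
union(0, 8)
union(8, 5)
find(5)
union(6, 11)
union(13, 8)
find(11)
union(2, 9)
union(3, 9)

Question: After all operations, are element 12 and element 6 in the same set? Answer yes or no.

Step 1: union(0, 9) -> merged; set of 0 now {0, 9}
Step 2: union(3, 4) -> merged; set of 3 now {3, 4}
Step 3: union(4, 10) -> merged; set of 4 now {3, 4, 10}
Step 4: find(13) -> no change; set of 13 is {13}
Step 5: find(13) -> no change; set of 13 is {13}
Step 6: union(10, 1) -> merged; set of 10 now {1, 3, 4, 10}
Step 7: union(12, 4) -> merged; set of 12 now {1, 3, 4, 10, 12}
Step 8: find(13) -> no change; set of 13 is {13}
Step 9: union(0, 8) -> merged; set of 0 now {0, 8, 9}
Step 10: union(8, 5) -> merged; set of 8 now {0, 5, 8, 9}
Step 11: find(5) -> no change; set of 5 is {0, 5, 8, 9}
Step 12: union(6, 11) -> merged; set of 6 now {6, 11}
Step 13: union(13, 8) -> merged; set of 13 now {0, 5, 8, 9, 13}
Step 14: find(11) -> no change; set of 11 is {6, 11}
Step 15: union(2, 9) -> merged; set of 2 now {0, 2, 5, 8, 9, 13}
Step 16: union(3, 9) -> merged; set of 3 now {0, 1, 2, 3, 4, 5, 8, 9, 10, 12, 13}
Set of 12: {0, 1, 2, 3, 4, 5, 8, 9, 10, 12, 13}; 6 is not a member.

Answer: no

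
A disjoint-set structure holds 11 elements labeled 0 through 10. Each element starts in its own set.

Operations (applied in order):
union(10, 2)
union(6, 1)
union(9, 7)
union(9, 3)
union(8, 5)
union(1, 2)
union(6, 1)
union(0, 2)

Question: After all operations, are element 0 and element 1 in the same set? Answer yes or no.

Step 1: union(10, 2) -> merged; set of 10 now {2, 10}
Step 2: union(6, 1) -> merged; set of 6 now {1, 6}
Step 3: union(9, 7) -> merged; set of 9 now {7, 9}
Step 4: union(9, 3) -> merged; set of 9 now {3, 7, 9}
Step 5: union(8, 5) -> merged; set of 8 now {5, 8}
Step 6: union(1, 2) -> merged; set of 1 now {1, 2, 6, 10}
Step 7: union(6, 1) -> already same set; set of 6 now {1, 2, 6, 10}
Step 8: union(0, 2) -> merged; set of 0 now {0, 1, 2, 6, 10}
Set of 0: {0, 1, 2, 6, 10}; 1 is a member.

Answer: yes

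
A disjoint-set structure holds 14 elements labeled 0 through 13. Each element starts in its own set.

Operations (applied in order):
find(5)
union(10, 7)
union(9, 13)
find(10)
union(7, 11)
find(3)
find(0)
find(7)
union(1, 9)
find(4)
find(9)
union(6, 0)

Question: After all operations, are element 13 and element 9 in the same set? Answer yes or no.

Step 1: find(5) -> no change; set of 5 is {5}
Step 2: union(10, 7) -> merged; set of 10 now {7, 10}
Step 3: union(9, 13) -> merged; set of 9 now {9, 13}
Step 4: find(10) -> no change; set of 10 is {7, 10}
Step 5: union(7, 11) -> merged; set of 7 now {7, 10, 11}
Step 6: find(3) -> no change; set of 3 is {3}
Step 7: find(0) -> no change; set of 0 is {0}
Step 8: find(7) -> no change; set of 7 is {7, 10, 11}
Step 9: union(1, 9) -> merged; set of 1 now {1, 9, 13}
Step 10: find(4) -> no change; set of 4 is {4}
Step 11: find(9) -> no change; set of 9 is {1, 9, 13}
Step 12: union(6, 0) -> merged; set of 6 now {0, 6}
Set of 13: {1, 9, 13}; 9 is a member.

Answer: yes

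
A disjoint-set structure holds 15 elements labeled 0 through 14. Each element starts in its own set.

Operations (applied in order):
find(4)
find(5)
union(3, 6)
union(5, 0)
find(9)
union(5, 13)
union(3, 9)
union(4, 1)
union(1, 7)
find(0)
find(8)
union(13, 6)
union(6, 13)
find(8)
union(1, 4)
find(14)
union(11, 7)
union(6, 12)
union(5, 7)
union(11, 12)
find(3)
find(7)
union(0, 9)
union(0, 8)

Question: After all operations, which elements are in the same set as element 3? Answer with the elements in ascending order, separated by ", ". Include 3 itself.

Answer: 0, 1, 3, 4, 5, 6, 7, 8, 9, 11, 12, 13

Derivation:
Step 1: find(4) -> no change; set of 4 is {4}
Step 2: find(5) -> no change; set of 5 is {5}
Step 3: union(3, 6) -> merged; set of 3 now {3, 6}
Step 4: union(5, 0) -> merged; set of 5 now {0, 5}
Step 5: find(9) -> no change; set of 9 is {9}
Step 6: union(5, 13) -> merged; set of 5 now {0, 5, 13}
Step 7: union(3, 9) -> merged; set of 3 now {3, 6, 9}
Step 8: union(4, 1) -> merged; set of 4 now {1, 4}
Step 9: union(1, 7) -> merged; set of 1 now {1, 4, 7}
Step 10: find(0) -> no change; set of 0 is {0, 5, 13}
Step 11: find(8) -> no change; set of 8 is {8}
Step 12: union(13, 6) -> merged; set of 13 now {0, 3, 5, 6, 9, 13}
Step 13: union(6, 13) -> already same set; set of 6 now {0, 3, 5, 6, 9, 13}
Step 14: find(8) -> no change; set of 8 is {8}
Step 15: union(1, 4) -> already same set; set of 1 now {1, 4, 7}
Step 16: find(14) -> no change; set of 14 is {14}
Step 17: union(11, 7) -> merged; set of 11 now {1, 4, 7, 11}
Step 18: union(6, 12) -> merged; set of 6 now {0, 3, 5, 6, 9, 12, 13}
Step 19: union(5, 7) -> merged; set of 5 now {0, 1, 3, 4, 5, 6, 7, 9, 11, 12, 13}
Step 20: union(11, 12) -> already same set; set of 11 now {0, 1, 3, 4, 5, 6, 7, 9, 11, 12, 13}
Step 21: find(3) -> no change; set of 3 is {0, 1, 3, 4, 5, 6, 7, 9, 11, 12, 13}
Step 22: find(7) -> no change; set of 7 is {0, 1, 3, 4, 5, 6, 7, 9, 11, 12, 13}
Step 23: union(0, 9) -> already same set; set of 0 now {0, 1, 3, 4, 5, 6, 7, 9, 11, 12, 13}
Step 24: union(0, 8) -> merged; set of 0 now {0, 1, 3, 4, 5, 6, 7, 8, 9, 11, 12, 13}
Component of 3: {0, 1, 3, 4, 5, 6, 7, 8, 9, 11, 12, 13}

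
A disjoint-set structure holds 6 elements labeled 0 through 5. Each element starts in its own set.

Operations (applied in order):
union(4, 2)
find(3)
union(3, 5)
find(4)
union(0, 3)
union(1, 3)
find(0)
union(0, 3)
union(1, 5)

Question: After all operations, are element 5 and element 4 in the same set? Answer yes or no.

Step 1: union(4, 2) -> merged; set of 4 now {2, 4}
Step 2: find(3) -> no change; set of 3 is {3}
Step 3: union(3, 5) -> merged; set of 3 now {3, 5}
Step 4: find(4) -> no change; set of 4 is {2, 4}
Step 5: union(0, 3) -> merged; set of 0 now {0, 3, 5}
Step 6: union(1, 3) -> merged; set of 1 now {0, 1, 3, 5}
Step 7: find(0) -> no change; set of 0 is {0, 1, 3, 5}
Step 8: union(0, 3) -> already same set; set of 0 now {0, 1, 3, 5}
Step 9: union(1, 5) -> already same set; set of 1 now {0, 1, 3, 5}
Set of 5: {0, 1, 3, 5}; 4 is not a member.

Answer: no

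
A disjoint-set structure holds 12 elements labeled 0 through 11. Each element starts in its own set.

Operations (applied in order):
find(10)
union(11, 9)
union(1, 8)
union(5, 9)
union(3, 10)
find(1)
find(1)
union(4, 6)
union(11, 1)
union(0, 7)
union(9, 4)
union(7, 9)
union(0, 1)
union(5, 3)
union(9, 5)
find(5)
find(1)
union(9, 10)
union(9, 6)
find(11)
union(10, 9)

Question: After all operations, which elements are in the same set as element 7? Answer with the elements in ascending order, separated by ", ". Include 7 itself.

Answer: 0, 1, 3, 4, 5, 6, 7, 8, 9, 10, 11

Derivation:
Step 1: find(10) -> no change; set of 10 is {10}
Step 2: union(11, 9) -> merged; set of 11 now {9, 11}
Step 3: union(1, 8) -> merged; set of 1 now {1, 8}
Step 4: union(5, 9) -> merged; set of 5 now {5, 9, 11}
Step 5: union(3, 10) -> merged; set of 3 now {3, 10}
Step 6: find(1) -> no change; set of 1 is {1, 8}
Step 7: find(1) -> no change; set of 1 is {1, 8}
Step 8: union(4, 6) -> merged; set of 4 now {4, 6}
Step 9: union(11, 1) -> merged; set of 11 now {1, 5, 8, 9, 11}
Step 10: union(0, 7) -> merged; set of 0 now {0, 7}
Step 11: union(9, 4) -> merged; set of 9 now {1, 4, 5, 6, 8, 9, 11}
Step 12: union(7, 9) -> merged; set of 7 now {0, 1, 4, 5, 6, 7, 8, 9, 11}
Step 13: union(0, 1) -> already same set; set of 0 now {0, 1, 4, 5, 6, 7, 8, 9, 11}
Step 14: union(5, 3) -> merged; set of 5 now {0, 1, 3, 4, 5, 6, 7, 8, 9, 10, 11}
Step 15: union(9, 5) -> already same set; set of 9 now {0, 1, 3, 4, 5, 6, 7, 8, 9, 10, 11}
Step 16: find(5) -> no change; set of 5 is {0, 1, 3, 4, 5, 6, 7, 8, 9, 10, 11}
Step 17: find(1) -> no change; set of 1 is {0, 1, 3, 4, 5, 6, 7, 8, 9, 10, 11}
Step 18: union(9, 10) -> already same set; set of 9 now {0, 1, 3, 4, 5, 6, 7, 8, 9, 10, 11}
Step 19: union(9, 6) -> already same set; set of 9 now {0, 1, 3, 4, 5, 6, 7, 8, 9, 10, 11}
Step 20: find(11) -> no change; set of 11 is {0, 1, 3, 4, 5, 6, 7, 8, 9, 10, 11}
Step 21: union(10, 9) -> already same set; set of 10 now {0, 1, 3, 4, 5, 6, 7, 8, 9, 10, 11}
Component of 7: {0, 1, 3, 4, 5, 6, 7, 8, 9, 10, 11}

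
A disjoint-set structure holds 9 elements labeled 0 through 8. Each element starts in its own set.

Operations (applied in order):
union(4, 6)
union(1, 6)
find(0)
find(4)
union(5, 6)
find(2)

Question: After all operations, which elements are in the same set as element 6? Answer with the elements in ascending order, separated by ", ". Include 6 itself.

Answer: 1, 4, 5, 6

Derivation:
Step 1: union(4, 6) -> merged; set of 4 now {4, 6}
Step 2: union(1, 6) -> merged; set of 1 now {1, 4, 6}
Step 3: find(0) -> no change; set of 0 is {0}
Step 4: find(4) -> no change; set of 4 is {1, 4, 6}
Step 5: union(5, 6) -> merged; set of 5 now {1, 4, 5, 6}
Step 6: find(2) -> no change; set of 2 is {2}
Component of 6: {1, 4, 5, 6}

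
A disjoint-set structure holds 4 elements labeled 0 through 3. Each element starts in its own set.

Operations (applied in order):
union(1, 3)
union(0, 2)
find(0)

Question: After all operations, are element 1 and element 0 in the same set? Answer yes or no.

Step 1: union(1, 3) -> merged; set of 1 now {1, 3}
Step 2: union(0, 2) -> merged; set of 0 now {0, 2}
Step 3: find(0) -> no change; set of 0 is {0, 2}
Set of 1: {1, 3}; 0 is not a member.

Answer: no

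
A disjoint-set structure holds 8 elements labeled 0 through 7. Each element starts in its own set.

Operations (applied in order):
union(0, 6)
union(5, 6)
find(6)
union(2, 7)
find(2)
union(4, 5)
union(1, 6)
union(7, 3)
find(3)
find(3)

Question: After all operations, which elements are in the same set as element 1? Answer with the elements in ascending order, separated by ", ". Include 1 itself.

Step 1: union(0, 6) -> merged; set of 0 now {0, 6}
Step 2: union(5, 6) -> merged; set of 5 now {0, 5, 6}
Step 3: find(6) -> no change; set of 6 is {0, 5, 6}
Step 4: union(2, 7) -> merged; set of 2 now {2, 7}
Step 5: find(2) -> no change; set of 2 is {2, 7}
Step 6: union(4, 5) -> merged; set of 4 now {0, 4, 5, 6}
Step 7: union(1, 6) -> merged; set of 1 now {0, 1, 4, 5, 6}
Step 8: union(7, 3) -> merged; set of 7 now {2, 3, 7}
Step 9: find(3) -> no change; set of 3 is {2, 3, 7}
Step 10: find(3) -> no change; set of 3 is {2, 3, 7}
Component of 1: {0, 1, 4, 5, 6}

Answer: 0, 1, 4, 5, 6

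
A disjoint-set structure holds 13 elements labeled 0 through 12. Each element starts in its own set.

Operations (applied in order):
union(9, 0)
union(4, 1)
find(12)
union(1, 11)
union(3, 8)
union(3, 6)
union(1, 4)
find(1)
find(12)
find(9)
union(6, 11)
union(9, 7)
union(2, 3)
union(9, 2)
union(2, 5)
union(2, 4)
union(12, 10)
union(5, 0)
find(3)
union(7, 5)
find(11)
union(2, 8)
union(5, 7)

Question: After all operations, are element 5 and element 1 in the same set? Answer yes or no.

Step 1: union(9, 0) -> merged; set of 9 now {0, 9}
Step 2: union(4, 1) -> merged; set of 4 now {1, 4}
Step 3: find(12) -> no change; set of 12 is {12}
Step 4: union(1, 11) -> merged; set of 1 now {1, 4, 11}
Step 5: union(3, 8) -> merged; set of 3 now {3, 8}
Step 6: union(3, 6) -> merged; set of 3 now {3, 6, 8}
Step 7: union(1, 4) -> already same set; set of 1 now {1, 4, 11}
Step 8: find(1) -> no change; set of 1 is {1, 4, 11}
Step 9: find(12) -> no change; set of 12 is {12}
Step 10: find(9) -> no change; set of 9 is {0, 9}
Step 11: union(6, 11) -> merged; set of 6 now {1, 3, 4, 6, 8, 11}
Step 12: union(9, 7) -> merged; set of 9 now {0, 7, 9}
Step 13: union(2, 3) -> merged; set of 2 now {1, 2, 3, 4, 6, 8, 11}
Step 14: union(9, 2) -> merged; set of 9 now {0, 1, 2, 3, 4, 6, 7, 8, 9, 11}
Step 15: union(2, 5) -> merged; set of 2 now {0, 1, 2, 3, 4, 5, 6, 7, 8, 9, 11}
Step 16: union(2, 4) -> already same set; set of 2 now {0, 1, 2, 3, 4, 5, 6, 7, 8, 9, 11}
Step 17: union(12, 10) -> merged; set of 12 now {10, 12}
Step 18: union(5, 0) -> already same set; set of 5 now {0, 1, 2, 3, 4, 5, 6, 7, 8, 9, 11}
Step 19: find(3) -> no change; set of 3 is {0, 1, 2, 3, 4, 5, 6, 7, 8, 9, 11}
Step 20: union(7, 5) -> already same set; set of 7 now {0, 1, 2, 3, 4, 5, 6, 7, 8, 9, 11}
Step 21: find(11) -> no change; set of 11 is {0, 1, 2, 3, 4, 5, 6, 7, 8, 9, 11}
Step 22: union(2, 8) -> already same set; set of 2 now {0, 1, 2, 3, 4, 5, 6, 7, 8, 9, 11}
Step 23: union(5, 7) -> already same set; set of 5 now {0, 1, 2, 3, 4, 5, 6, 7, 8, 9, 11}
Set of 5: {0, 1, 2, 3, 4, 5, 6, 7, 8, 9, 11}; 1 is a member.

Answer: yes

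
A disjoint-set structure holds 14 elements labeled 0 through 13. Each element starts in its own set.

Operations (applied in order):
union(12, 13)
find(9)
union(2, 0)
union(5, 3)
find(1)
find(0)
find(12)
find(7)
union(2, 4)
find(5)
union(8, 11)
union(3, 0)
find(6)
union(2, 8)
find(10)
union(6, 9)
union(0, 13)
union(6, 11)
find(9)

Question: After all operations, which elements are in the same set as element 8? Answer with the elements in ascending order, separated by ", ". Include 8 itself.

Answer: 0, 2, 3, 4, 5, 6, 8, 9, 11, 12, 13

Derivation:
Step 1: union(12, 13) -> merged; set of 12 now {12, 13}
Step 2: find(9) -> no change; set of 9 is {9}
Step 3: union(2, 0) -> merged; set of 2 now {0, 2}
Step 4: union(5, 3) -> merged; set of 5 now {3, 5}
Step 5: find(1) -> no change; set of 1 is {1}
Step 6: find(0) -> no change; set of 0 is {0, 2}
Step 7: find(12) -> no change; set of 12 is {12, 13}
Step 8: find(7) -> no change; set of 7 is {7}
Step 9: union(2, 4) -> merged; set of 2 now {0, 2, 4}
Step 10: find(5) -> no change; set of 5 is {3, 5}
Step 11: union(8, 11) -> merged; set of 8 now {8, 11}
Step 12: union(3, 0) -> merged; set of 3 now {0, 2, 3, 4, 5}
Step 13: find(6) -> no change; set of 6 is {6}
Step 14: union(2, 8) -> merged; set of 2 now {0, 2, 3, 4, 5, 8, 11}
Step 15: find(10) -> no change; set of 10 is {10}
Step 16: union(6, 9) -> merged; set of 6 now {6, 9}
Step 17: union(0, 13) -> merged; set of 0 now {0, 2, 3, 4, 5, 8, 11, 12, 13}
Step 18: union(6, 11) -> merged; set of 6 now {0, 2, 3, 4, 5, 6, 8, 9, 11, 12, 13}
Step 19: find(9) -> no change; set of 9 is {0, 2, 3, 4, 5, 6, 8, 9, 11, 12, 13}
Component of 8: {0, 2, 3, 4, 5, 6, 8, 9, 11, 12, 13}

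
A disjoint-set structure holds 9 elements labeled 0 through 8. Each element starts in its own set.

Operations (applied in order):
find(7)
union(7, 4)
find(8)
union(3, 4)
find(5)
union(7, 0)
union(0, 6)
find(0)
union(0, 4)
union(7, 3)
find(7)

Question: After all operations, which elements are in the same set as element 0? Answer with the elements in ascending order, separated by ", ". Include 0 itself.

Step 1: find(7) -> no change; set of 7 is {7}
Step 2: union(7, 4) -> merged; set of 7 now {4, 7}
Step 3: find(8) -> no change; set of 8 is {8}
Step 4: union(3, 4) -> merged; set of 3 now {3, 4, 7}
Step 5: find(5) -> no change; set of 5 is {5}
Step 6: union(7, 0) -> merged; set of 7 now {0, 3, 4, 7}
Step 7: union(0, 6) -> merged; set of 0 now {0, 3, 4, 6, 7}
Step 8: find(0) -> no change; set of 0 is {0, 3, 4, 6, 7}
Step 9: union(0, 4) -> already same set; set of 0 now {0, 3, 4, 6, 7}
Step 10: union(7, 3) -> already same set; set of 7 now {0, 3, 4, 6, 7}
Step 11: find(7) -> no change; set of 7 is {0, 3, 4, 6, 7}
Component of 0: {0, 3, 4, 6, 7}

Answer: 0, 3, 4, 6, 7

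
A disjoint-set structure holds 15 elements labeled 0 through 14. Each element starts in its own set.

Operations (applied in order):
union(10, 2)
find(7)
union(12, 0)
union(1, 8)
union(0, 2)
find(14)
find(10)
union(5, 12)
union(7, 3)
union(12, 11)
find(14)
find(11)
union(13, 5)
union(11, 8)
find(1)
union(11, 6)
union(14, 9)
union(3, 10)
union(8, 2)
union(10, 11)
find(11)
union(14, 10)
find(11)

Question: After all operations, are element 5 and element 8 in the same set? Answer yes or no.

Step 1: union(10, 2) -> merged; set of 10 now {2, 10}
Step 2: find(7) -> no change; set of 7 is {7}
Step 3: union(12, 0) -> merged; set of 12 now {0, 12}
Step 4: union(1, 8) -> merged; set of 1 now {1, 8}
Step 5: union(0, 2) -> merged; set of 0 now {0, 2, 10, 12}
Step 6: find(14) -> no change; set of 14 is {14}
Step 7: find(10) -> no change; set of 10 is {0, 2, 10, 12}
Step 8: union(5, 12) -> merged; set of 5 now {0, 2, 5, 10, 12}
Step 9: union(7, 3) -> merged; set of 7 now {3, 7}
Step 10: union(12, 11) -> merged; set of 12 now {0, 2, 5, 10, 11, 12}
Step 11: find(14) -> no change; set of 14 is {14}
Step 12: find(11) -> no change; set of 11 is {0, 2, 5, 10, 11, 12}
Step 13: union(13, 5) -> merged; set of 13 now {0, 2, 5, 10, 11, 12, 13}
Step 14: union(11, 8) -> merged; set of 11 now {0, 1, 2, 5, 8, 10, 11, 12, 13}
Step 15: find(1) -> no change; set of 1 is {0, 1, 2, 5, 8, 10, 11, 12, 13}
Step 16: union(11, 6) -> merged; set of 11 now {0, 1, 2, 5, 6, 8, 10, 11, 12, 13}
Step 17: union(14, 9) -> merged; set of 14 now {9, 14}
Step 18: union(3, 10) -> merged; set of 3 now {0, 1, 2, 3, 5, 6, 7, 8, 10, 11, 12, 13}
Step 19: union(8, 2) -> already same set; set of 8 now {0, 1, 2, 3, 5, 6, 7, 8, 10, 11, 12, 13}
Step 20: union(10, 11) -> already same set; set of 10 now {0, 1, 2, 3, 5, 6, 7, 8, 10, 11, 12, 13}
Step 21: find(11) -> no change; set of 11 is {0, 1, 2, 3, 5, 6, 7, 8, 10, 11, 12, 13}
Step 22: union(14, 10) -> merged; set of 14 now {0, 1, 2, 3, 5, 6, 7, 8, 9, 10, 11, 12, 13, 14}
Step 23: find(11) -> no change; set of 11 is {0, 1, 2, 3, 5, 6, 7, 8, 9, 10, 11, 12, 13, 14}
Set of 5: {0, 1, 2, 3, 5, 6, 7, 8, 9, 10, 11, 12, 13, 14}; 8 is a member.

Answer: yes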